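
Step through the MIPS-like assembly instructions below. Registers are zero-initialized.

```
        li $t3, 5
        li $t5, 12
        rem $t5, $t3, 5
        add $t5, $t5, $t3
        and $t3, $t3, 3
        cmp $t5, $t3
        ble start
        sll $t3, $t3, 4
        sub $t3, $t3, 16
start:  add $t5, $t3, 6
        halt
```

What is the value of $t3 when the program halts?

after li $t3, 5: $t3=5
after li $t5, 12: $t5=12
after rem $t5, $t3, 5: $t5=5%5=0
after add $t5, $t5, $t3: $t5=0+5=5
after and $t3, $t3, 3: $t3=5&3=1
cmp $t5, $t3  (cmp 5,1)
ble start: not taken
after sll $t3, $t3, 4: $t3=1<<4=16
after sub $t3, $t3, 16: $t3=16-16=0
after add $t5, $t3, 6: $t5=0+6=6
halt.

0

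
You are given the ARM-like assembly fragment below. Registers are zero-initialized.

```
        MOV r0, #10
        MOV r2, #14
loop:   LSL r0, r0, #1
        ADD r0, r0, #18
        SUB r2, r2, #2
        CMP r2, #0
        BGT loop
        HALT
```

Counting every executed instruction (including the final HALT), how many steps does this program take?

after MOV r0, #10: r0=10
after MOV r2, #14: r2=14
after LSL r0, r0, #1: r0=10<<1=20
after ADD r0, r0, #18: r0=20+18=38
after SUB r2, r2, #2: r2=14-2=12
CMP r2, #0  (cmp 12,0)
BGT loop: taken
after LSL r0, r0, #1: r0=38<<1=76
after ADD r0, r0, #18: r0=76+18=94
after SUB r2, r2, #2: r2=12-2=10
CMP r2, #0  (cmp 10,0)
BGT loop: taken
after LSL r0, r0, #1: r0=94<<1=188
after ADD r0, r0, #18: r0=188+18=206
after SUB r2, r2, #2: r2=10-2=8
CMP r2, #0  (cmp 8,0)
BGT loop: taken
after LSL r0, r0, #1: r0=206<<1=412
after ADD r0, r0, #18: r0=412+18=430
after SUB r2, r2, #2: r2=8-2=6
CMP r2, #0  (cmp 6,0)
BGT loop: taken
after LSL r0, r0, #1: r0=430<<1=860
after ADD r0, r0, #18: r0=860+18=878
after SUB r2, r2, #2: r2=6-2=4
CMP r2, #0  (cmp 4,0)
BGT loop: taken
after LSL r0, r0, #1: r0=878<<1=1756
after ADD r0, r0, #18: r0=1756+18=1774
after SUB r2, r2, #2: r2=4-2=2
CMP r2, #0  (cmp 2,0)
BGT loop: taken
after LSL r0, r0, #1: r0=1774<<1=3548
after ADD r0, r0, #18: r0=3548+18=3566
after SUB r2, r2, #2: r2=2-2=0
CMP r2, #0  (cmp 0,0)
BGT loop: not taken
halt.
Total executed instructions: 38.

38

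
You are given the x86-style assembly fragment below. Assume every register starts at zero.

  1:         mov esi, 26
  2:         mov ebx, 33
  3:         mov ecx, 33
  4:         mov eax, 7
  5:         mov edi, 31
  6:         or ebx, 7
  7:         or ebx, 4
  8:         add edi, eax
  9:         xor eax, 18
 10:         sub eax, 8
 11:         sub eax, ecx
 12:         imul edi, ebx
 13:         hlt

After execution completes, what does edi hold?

1482

mov esi, 26 → esi=26
mov ebx, 33 → ebx=33
mov ecx, 33 → ecx=33
mov eax, 7 → eax=7
mov edi, 31 → edi=31
or ebx, 7 → ebx=33|7=39
or ebx, 4 → ebx=39|4=39
add edi, eax → edi=31+7=38
xor eax, 18 → eax=7^18=21
sub eax, 8 → eax=21-8=13
sub eax, ecx → eax=13-33=-20
imul edi, ebx → edi=38*39=1482
halt.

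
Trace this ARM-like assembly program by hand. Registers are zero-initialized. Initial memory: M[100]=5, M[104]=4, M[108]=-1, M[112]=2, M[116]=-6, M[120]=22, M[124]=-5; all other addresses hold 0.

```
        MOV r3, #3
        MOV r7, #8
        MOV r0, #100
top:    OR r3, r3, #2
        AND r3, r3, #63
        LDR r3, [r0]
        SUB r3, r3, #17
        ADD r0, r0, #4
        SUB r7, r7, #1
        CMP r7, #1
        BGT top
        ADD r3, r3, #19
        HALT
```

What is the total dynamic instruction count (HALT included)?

r3=3
r7=8
r0=100
r3=3|2=3
r3=3&63=3
r3=M[100]=5
r3=5-17=-12
r0=100+4=104
r7=8-1=7
CMP r7, #1  (cmp 7,1)
BGT top: taken
r3=(-12)|2=-10
r3=(-10)&63=54
r3=M[104]=4
r3=4-17=-13
r0=104+4=108
r7=7-1=6
CMP r7, #1  (cmp 6,1)
BGT top: taken
r3=(-13)|2=-13
r3=(-13)&63=51
r3=M[108]=-1
r3=(-1)-17=-18
r0=108+4=112
r7=6-1=5
CMP r7, #1  (cmp 5,1)
BGT top: taken
r3=(-18)|2=-18
r3=(-18)&63=46
r3=M[112]=2
r3=2-17=-15
r0=112+4=116
r7=5-1=4
CMP r7, #1  (cmp 4,1)
BGT top: taken
r3=(-15)|2=-13
r3=(-13)&63=51
r3=M[116]=-6
r3=(-6)-17=-23
r0=116+4=120
r7=4-1=3
CMP r7, #1  (cmp 3,1)
BGT top: taken
r3=(-23)|2=-21
r3=(-21)&63=43
r3=M[120]=22
r3=22-17=5
r0=120+4=124
r7=3-1=2
CMP r7, #1  (cmp 2,1)
BGT top: taken
r3=5|2=7
r3=7&63=7
r3=M[124]=-5
r3=(-5)-17=-22
r0=124+4=128
r7=2-1=1
CMP r7, #1  (cmp 1,1)
BGT top: not taken
r3=(-22)+19=-3
halt.
Total executed instructions: 61.

61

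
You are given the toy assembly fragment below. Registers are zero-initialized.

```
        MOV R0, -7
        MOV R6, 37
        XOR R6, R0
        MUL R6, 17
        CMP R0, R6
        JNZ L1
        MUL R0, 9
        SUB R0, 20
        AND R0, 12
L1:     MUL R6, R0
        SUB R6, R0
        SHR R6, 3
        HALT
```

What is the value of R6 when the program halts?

536

R0=-7
R6=37
R6=37^(-7)=-36
R6=(-36)*17=-612
CMP R0, R6  (cmp -7,-612)
JNZ L1: taken
R6=(-612)*(-7)=4284
R6=4284-(-7)=4291
R6=4291>>3=536
halt.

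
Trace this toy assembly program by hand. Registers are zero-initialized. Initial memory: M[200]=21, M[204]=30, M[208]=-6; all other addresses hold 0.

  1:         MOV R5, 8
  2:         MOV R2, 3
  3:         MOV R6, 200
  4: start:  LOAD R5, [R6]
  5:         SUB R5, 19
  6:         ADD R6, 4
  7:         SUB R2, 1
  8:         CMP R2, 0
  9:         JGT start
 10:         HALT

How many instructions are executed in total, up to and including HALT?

22

MOV R5, 8 → R5=8
MOV R2, 3 → R2=3
MOV R6, 200 → R6=200
LOAD R5, [R6] → R5=M[200]=21
SUB R5, 19 → R5=21-19=2
ADD R6, 4 → R6=200+4=204
SUB R2, 1 → R2=3-1=2
CMP R2, 0  (cmp 2,0)
JGT start: taken
LOAD R5, [R6] → R5=M[204]=30
SUB R5, 19 → R5=30-19=11
ADD R6, 4 → R6=204+4=208
SUB R2, 1 → R2=2-1=1
CMP R2, 0  (cmp 1,0)
JGT start: taken
LOAD R5, [R6] → R5=M[208]=-6
SUB R5, 19 → R5=(-6)-19=-25
ADD R6, 4 → R6=208+4=212
SUB R2, 1 → R2=1-1=0
CMP R2, 0  (cmp 0,0)
JGT start: not taken
halt.
Total executed instructions: 22.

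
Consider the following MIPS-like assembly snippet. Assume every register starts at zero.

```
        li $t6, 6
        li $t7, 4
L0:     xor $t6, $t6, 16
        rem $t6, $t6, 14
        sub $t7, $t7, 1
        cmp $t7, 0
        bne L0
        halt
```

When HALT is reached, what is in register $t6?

0

after li $t6, 6: $t6=6
after li $t7, 4: $t7=4
after xor $t6, $t6, 16: $t6=6^16=22
after rem $t6, $t6, 14: $t6=22%14=8
after sub $t7, $t7, 1: $t7=4-1=3
cmp $t7, 0  (cmp 3,0)
bne L0: taken
after xor $t6, $t6, 16: $t6=8^16=24
after rem $t6, $t6, 14: $t6=24%14=10
after sub $t7, $t7, 1: $t7=3-1=2
cmp $t7, 0  (cmp 2,0)
bne L0: taken
after xor $t6, $t6, 16: $t6=10^16=26
after rem $t6, $t6, 14: $t6=26%14=12
after sub $t7, $t7, 1: $t7=2-1=1
cmp $t7, 0  (cmp 1,0)
bne L0: taken
after xor $t6, $t6, 16: $t6=12^16=28
after rem $t6, $t6, 14: $t6=28%14=0
after sub $t7, $t7, 1: $t7=1-1=0
cmp $t7, 0  (cmp 0,0)
bne L0: not taken
halt.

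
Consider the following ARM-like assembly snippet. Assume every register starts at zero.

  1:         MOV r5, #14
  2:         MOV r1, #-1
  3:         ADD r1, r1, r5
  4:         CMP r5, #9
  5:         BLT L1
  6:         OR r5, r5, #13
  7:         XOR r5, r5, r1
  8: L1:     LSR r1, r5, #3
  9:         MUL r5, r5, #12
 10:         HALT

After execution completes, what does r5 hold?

MOV r5, #14 → r5=14
MOV r1, #-1 → r1=-1
ADD r1, r1, r5 → r1=(-1)+14=13
CMP r5, #9  (cmp 14,9)
BLT L1: not taken
OR r5, r5, #13 → r5=14|13=15
XOR r5, r5, r1 → r5=15^13=2
LSR r1, r5, #3 → r1=2>>3=0
MUL r5, r5, #12 → r5=2*12=24
halt.

24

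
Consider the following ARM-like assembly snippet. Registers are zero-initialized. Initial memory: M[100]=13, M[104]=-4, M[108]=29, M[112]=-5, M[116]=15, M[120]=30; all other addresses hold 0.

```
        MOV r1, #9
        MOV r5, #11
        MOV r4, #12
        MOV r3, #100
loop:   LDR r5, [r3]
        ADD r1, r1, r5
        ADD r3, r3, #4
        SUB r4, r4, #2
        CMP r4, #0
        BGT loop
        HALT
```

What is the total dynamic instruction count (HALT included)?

41

MOV r1, #9 → r1=9
MOV r5, #11 → r5=11
MOV r4, #12 → r4=12
MOV r3, #100 → r3=100
LDR r5, [r3] → r5=M[100]=13
ADD r1, r1, r5 → r1=9+13=22
ADD r3, r3, #4 → r3=100+4=104
SUB r4, r4, #2 → r4=12-2=10
CMP r4, #0  (cmp 10,0)
BGT loop: taken
LDR r5, [r3] → r5=M[104]=-4
ADD r1, r1, r5 → r1=22+(-4)=18
ADD r3, r3, #4 → r3=104+4=108
SUB r4, r4, #2 → r4=10-2=8
CMP r4, #0  (cmp 8,0)
BGT loop: taken
LDR r5, [r3] → r5=M[108]=29
ADD r1, r1, r5 → r1=18+29=47
ADD r3, r3, #4 → r3=108+4=112
SUB r4, r4, #2 → r4=8-2=6
CMP r4, #0  (cmp 6,0)
BGT loop: taken
LDR r5, [r3] → r5=M[112]=-5
ADD r1, r1, r5 → r1=47+(-5)=42
ADD r3, r3, #4 → r3=112+4=116
SUB r4, r4, #2 → r4=6-2=4
CMP r4, #0  (cmp 4,0)
BGT loop: taken
LDR r5, [r3] → r5=M[116]=15
ADD r1, r1, r5 → r1=42+15=57
ADD r3, r3, #4 → r3=116+4=120
SUB r4, r4, #2 → r4=4-2=2
CMP r4, #0  (cmp 2,0)
BGT loop: taken
LDR r5, [r3] → r5=M[120]=30
ADD r1, r1, r5 → r1=57+30=87
ADD r3, r3, #4 → r3=120+4=124
SUB r4, r4, #2 → r4=2-2=0
CMP r4, #0  (cmp 0,0)
BGT loop: not taken
halt.
Total executed instructions: 41.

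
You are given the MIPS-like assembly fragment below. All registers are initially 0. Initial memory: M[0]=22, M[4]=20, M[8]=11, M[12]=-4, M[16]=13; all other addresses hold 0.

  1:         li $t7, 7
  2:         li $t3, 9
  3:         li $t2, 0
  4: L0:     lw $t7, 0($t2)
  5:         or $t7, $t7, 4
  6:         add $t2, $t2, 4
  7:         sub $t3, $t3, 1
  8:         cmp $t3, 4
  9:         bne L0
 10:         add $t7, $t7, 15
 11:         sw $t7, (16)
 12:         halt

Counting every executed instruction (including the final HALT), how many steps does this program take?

36

after li $t7, 7: $t7=7
after li $t3, 9: $t3=9
after li $t2, 0: $t2=0
after lw $t7, 0($t2): $t7=M[0]=22
after or $t7, $t7, 4: $t7=22|4=22
after add $t2, $t2, 4: $t2=0+4=4
after sub $t3, $t3, 1: $t3=9-1=8
cmp $t3, 4  (cmp 8,4)
bne L0: taken
after lw $t7, 0($t2): $t7=M[4]=20
after or $t7, $t7, 4: $t7=20|4=20
after add $t2, $t2, 4: $t2=4+4=8
after sub $t3, $t3, 1: $t3=8-1=7
cmp $t3, 4  (cmp 7,4)
bne L0: taken
after lw $t7, 0($t2): $t7=M[8]=11
after or $t7, $t7, 4: $t7=11|4=15
after add $t2, $t2, 4: $t2=8+4=12
after sub $t3, $t3, 1: $t3=7-1=6
cmp $t3, 4  (cmp 6,4)
bne L0: taken
after lw $t7, 0($t2): $t7=M[12]=-4
after or $t7, $t7, 4: $t7=(-4)|4=-4
after add $t2, $t2, 4: $t2=12+4=16
after sub $t3, $t3, 1: $t3=6-1=5
cmp $t3, 4  (cmp 5,4)
bne L0: taken
after lw $t7, 0($t2): $t7=M[16]=13
after or $t7, $t7, 4: $t7=13|4=13
after add $t2, $t2, 4: $t2=16+4=20
after sub $t3, $t3, 1: $t3=5-1=4
cmp $t3, 4  (cmp 4,4)
bne L0: not taken
after add $t7, $t7, 15: $t7=13+15=28
sw $t7, (16) → M[16]=28
halt.
Total executed instructions: 36.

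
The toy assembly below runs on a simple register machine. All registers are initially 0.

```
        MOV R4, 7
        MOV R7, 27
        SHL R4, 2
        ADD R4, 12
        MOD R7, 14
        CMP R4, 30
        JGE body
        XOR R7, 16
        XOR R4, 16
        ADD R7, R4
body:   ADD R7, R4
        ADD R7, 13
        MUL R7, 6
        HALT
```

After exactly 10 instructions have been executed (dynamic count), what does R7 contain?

MOV R4, 7 → R4=7
MOV R7, 27 → R7=27
SHL R4, 2 → R4=7<<2=28
ADD R4, 12 → R4=28+12=40
MOD R7, 14 → R7=27%14=13
CMP R4, 30  (cmp 40,30)
JGE body: taken
ADD R7, R4 → R7=13+40=53
ADD R7, 13 → R7=53+13=66
MUL R7, 6 → R7=66*6=396
After step 10: R7 = 396.

396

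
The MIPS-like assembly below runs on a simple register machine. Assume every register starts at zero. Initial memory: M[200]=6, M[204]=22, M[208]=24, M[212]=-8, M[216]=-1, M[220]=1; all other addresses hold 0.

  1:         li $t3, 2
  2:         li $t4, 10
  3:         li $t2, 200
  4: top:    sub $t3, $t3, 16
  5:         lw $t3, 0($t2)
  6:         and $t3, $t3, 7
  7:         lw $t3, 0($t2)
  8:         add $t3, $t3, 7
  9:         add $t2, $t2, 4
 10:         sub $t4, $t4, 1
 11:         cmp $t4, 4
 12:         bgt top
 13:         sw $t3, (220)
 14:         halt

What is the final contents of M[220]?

8

after li $t3, 2: $t3=2
after li $t4, 10: $t4=10
after li $t2, 200: $t2=200
after sub $t3, $t3, 16: $t3=2-16=-14
after lw $t3, 0($t2): $t3=M[200]=6
after and $t3, $t3, 7: $t3=6&7=6
after lw $t3, 0($t2): $t3=M[200]=6
after add $t3, $t3, 7: $t3=6+7=13
after add $t2, $t2, 4: $t2=200+4=204
after sub $t4, $t4, 1: $t4=10-1=9
cmp $t4, 4  (cmp 9,4)
bgt top: taken
after sub $t3, $t3, 16: $t3=13-16=-3
after lw $t3, 0($t2): $t3=M[204]=22
after and $t3, $t3, 7: $t3=22&7=6
after lw $t3, 0($t2): $t3=M[204]=22
after add $t3, $t3, 7: $t3=22+7=29
after add $t2, $t2, 4: $t2=204+4=208
after sub $t4, $t4, 1: $t4=9-1=8
cmp $t4, 4  (cmp 8,4)
bgt top: taken
after sub $t3, $t3, 16: $t3=29-16=13
after lw $t3, 0($t2): $t3=M[208]=24
after and $t3, $t3, 7: $t3=24&7=0
after lw $t3, 0($t2): $t3=M[208]=24
after add $t3, $t3, 7: $t3=24+7=31
after add $t2, $t2, 4: $t2=208+4=212
after sub $t4, $t4, 1: $t4=8-1=7
cmp $t4, 4  (cmp 7,4)
bgt top: taken
after sub $t3, $t3, 16: $t3=31-16=15
after lw $t3, 0($t2): $t3=M[212]=-8
after and $t3, $t3, 7: $t3=(-8)&7=0
after lw $t3, 0($t2): $t3=M[212]=-8
after add $t3, $t3, 7: $t3=(-8)+7=-1
after add $t2, $t2, 4: $t2=212+4=216
after sub $t4, $t4, 1: $t4=7-1=6
cmp $t4, 4  (cmp 6,4)
bgt top: taken
after sub $t3, $t3, 16: $t3=(-1)-16=-17
after lw $t3, 0($t2): $t3=M[216]=-1
after and $t3, $t3, 7: $t3=(-1)&7=7
after lw $t3, 0($t2): $t3=M[216]=-1
after add $t3, $t3, 7: $t3=(-1)+7=6
after add $t2, $t2, 4: $t2=216+4=220
after sub $t4, $t4, 1: $t4=6-1=5
cmp $t4, 4  (cmp 5,4)
bgt top: taken
after sub $t3, $t3, 16: $t3=6-16=-10
after lw $t3, 0($t2): $t3=M[220]=1
after and $t3, $t3, 7: $t3=1&7=1
after lw $t3, 0($t2): $t3=M[220]=1
after add $t3, $t3, 7: $t3=1+7=8
after add $t2, $t2, 4: $t2=220+4=224
after sub $t4, $t4, 1: $t4=5-1=4
cmp $t4, 4  (cmp 4,4)
bgt top: not taken
sw $t3, (220) → M[220]=8
halt.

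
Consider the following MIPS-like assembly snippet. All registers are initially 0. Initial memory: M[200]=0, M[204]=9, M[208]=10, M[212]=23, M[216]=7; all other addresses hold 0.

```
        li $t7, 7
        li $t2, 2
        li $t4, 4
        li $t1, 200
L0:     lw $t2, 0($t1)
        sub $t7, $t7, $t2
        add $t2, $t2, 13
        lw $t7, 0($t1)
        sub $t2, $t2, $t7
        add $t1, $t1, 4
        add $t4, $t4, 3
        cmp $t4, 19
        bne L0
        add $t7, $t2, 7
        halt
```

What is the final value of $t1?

220

$t7=7
$t2=2
$t4=4
$t1=200
$t2=M[200]=0
$t7=7-0=7
$t2=0+13=13
$t7=M[200]=0
$t2=13-0=13
$t1=200+4=204
$t4=4+3=7
cmp $t4, 19  (cmp 7,19)
bne L0: taken
$t2=M[204]=9
$t7=0-9=-9
$t2=9+13=22
$t7=M[204]=9
$t2=22-9=13
$t1=204+4=208
$t4=7+3=10
cmp $t4, 19  (cmp 10,19)
bne L0: taken
$t2=M[208]=10
$t7=9-10=-1
$t2=10+13=23
$t7=M[208]=10
$t2=23-10=13
$t1=208+4=212
$t4=10+3=13
cmp $t4, 19  (cmp 13,19)
bne L0: taken
$t2=M[212]=23
$t7=10-23=-13
$t2=23+13=36
$t7=M[212]=23
$t2=36-23=13
$t1=212+4=216
$t4=13+3=16
cmp $t4, 19  (cmp 16,19)
bne L0: taken
$t2=M[216]=7
$t7=23-7=16
$t2=7+13=20
$t7=M[216]=7
$t2=20-7=13
$t1=216+4=220
$t4=16+3=19
cmp $t4, 19  (cmp 19,19)
bne L0: not taken
$t7=13+7=20
halt.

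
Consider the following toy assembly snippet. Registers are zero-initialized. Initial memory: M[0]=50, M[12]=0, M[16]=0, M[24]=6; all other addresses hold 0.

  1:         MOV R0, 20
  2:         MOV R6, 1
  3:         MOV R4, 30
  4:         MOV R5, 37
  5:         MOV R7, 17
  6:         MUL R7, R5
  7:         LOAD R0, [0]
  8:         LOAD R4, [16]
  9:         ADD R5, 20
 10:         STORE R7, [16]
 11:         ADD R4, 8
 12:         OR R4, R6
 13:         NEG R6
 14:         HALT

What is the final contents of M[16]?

629

after MOV R0, 20: R0=20
after MOV R6, 1: R6=1
after MOV R4, 30: R4=30
after MOV R5, 37: R5=37
after MOV R7, 17: R7=17
after MUL R7, R5: R7=17*37=629
after LOAD R0, [0]: R0=M[0]=50
after LOAD R4, [16]: R4=M[16]=0
after ADD R5, 20: R5=37+20=57
STORE R7, [16] → M[16]=629
after ADD R4, 8: R4=0+8=8
after OR R4, R6: R4=8|1=9
after NEG R6: R6=-(1)=-1
halt.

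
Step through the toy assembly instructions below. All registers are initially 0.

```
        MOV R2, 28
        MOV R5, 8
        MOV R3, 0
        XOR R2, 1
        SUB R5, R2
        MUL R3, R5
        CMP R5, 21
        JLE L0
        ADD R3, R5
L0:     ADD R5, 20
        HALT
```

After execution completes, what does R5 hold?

-1

after MOV R2, 28: R2=28
after MOV R5, 8: R5=8
after MOV R3, 0: R3=0
after XOR R2, 1: R2=28^1=29
after SUB R5, R2: R5=8-29=-21
after MUL R3, R5: R3=0*(-21)=0
CMP R5, 21  (cmp -21,21)
JLE L0: taken
after ADD R5, 20: R5=(-21)+20=-1
halt.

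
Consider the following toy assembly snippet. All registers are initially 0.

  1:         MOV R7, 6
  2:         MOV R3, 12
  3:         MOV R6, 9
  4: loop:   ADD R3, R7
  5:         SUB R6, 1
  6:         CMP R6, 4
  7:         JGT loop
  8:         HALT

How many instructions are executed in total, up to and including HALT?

R7=6
R3=12
R6=9
R3=12+6=18
R6=9-1=8
CMP R6, 4  (cmp 8,4)
JGT loop: taken
R3=18+6=24
R6=8-1=7
CMP R6, 4  (cmp 7,4)
JGT loop: taken
R3=24+6=30
R6=7-1=6
CMP R6, 4  (cmp 6,4)
JGT loop: taken
R3=30+6=36
R6=6-1=5
CMP R6, 4  (cmp 5,4)
JGT loop: taken
R3=36+6=42
R6=5-1=4
CMP R6, 4  (cmp 4,4)
JGT loop: not taken
halt.
Total executed instructions: 24.

24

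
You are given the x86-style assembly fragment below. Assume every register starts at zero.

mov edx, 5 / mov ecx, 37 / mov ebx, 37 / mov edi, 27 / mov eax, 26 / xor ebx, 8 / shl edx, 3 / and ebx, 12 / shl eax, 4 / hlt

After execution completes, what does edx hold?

40

mov edx, 5 → edx=5
mov ecx, 37 → ecx=37
mov ebx, 37 → ebx=37
mov edi, 27 → edi=27
mov eax, 26 → eax=26
xor ebx, 8 → ebx=37^8=45
shl edx, 3 → edx=5<<3=40
and ebx, 12 → ebx=45&12=12
shl eax, 4 → eax=26<<4=416
halt.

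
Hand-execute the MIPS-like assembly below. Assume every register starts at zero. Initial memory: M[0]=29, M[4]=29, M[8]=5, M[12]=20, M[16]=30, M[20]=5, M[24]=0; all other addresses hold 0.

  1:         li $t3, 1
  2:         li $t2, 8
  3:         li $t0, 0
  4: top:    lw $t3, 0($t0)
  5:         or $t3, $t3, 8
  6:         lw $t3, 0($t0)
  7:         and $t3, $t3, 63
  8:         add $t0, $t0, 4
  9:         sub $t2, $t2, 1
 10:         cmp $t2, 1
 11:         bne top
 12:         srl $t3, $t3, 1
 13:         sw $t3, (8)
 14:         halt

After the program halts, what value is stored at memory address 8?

after li $t3, 1: $t3=1
after li $t2, 8: $t2=8
after li $t0, 0: $t0=0
after lw $t3, 0($t0): $t3=M[0]=29
after or $t3, $t3, 8: $t3=29|8=29
after lw $t3, 0($t0): $t3=M[0]=29
after and $t3, $t3, 63: $t3=29&63=29
after add $t0, $t0, 4: $t0=0+4=4
after sub $t2, $t2, 1: $t2=8-1=7
cmp $t2, 1  (cmp 7,1)
bne top: taken
after lw $t3, 0($t0): $t3=M[4]=29
after or $t3, $t3, 8: $t3=29|8=29
after lw $t3, 0($t0): $t3=M[4]=29
after and $t3, $t3, 63: $t3=29&63=29
after add $t0, $t0, 4: $t0=4+4=8
after sub $t2, $t2, 1: $t2=7-1=6
cmp $t2, 1  (cmp 6,1)
bne top: taken
after lw $t3, 0($t0): $t3=M[8]=5
after or $t3, $t3, 8: $t3=5|8=13
after lw $t3, 0($t0): $t3=M[8]=5
after and $t3, $t3, 63: $t3=5&63=5
after add $t0, $t0, 4: $t0=8+4=12
after sub $t2, $t2, 1: $t2=6-1=5
cmp $t2, 1  (cmp 5,1)
bne top: taken
after lw $t3, 0($t0): $t3=M[12]=20
after or $t3, $t3, 8: $t3=20|8=28
after lw $t3, 0($t0): $t3=M[12]=20
after and $t3, $t3, 63: $t3=20&63=20
after add $t0, $t0, 4: $t0=12+4=16
after sub $t2, $t2, 1: $t2=5-1=4
cmp $t2, 1  (cmp 4,1)
bne top: taken
after lw $t3, 0($t0): $t3=M[16]=30
after or $t3, $t3, 8: $t3=30|8=30
after lw $t3, 0($t0): $t3=M[16]=30
after and $t3, $t3, 63: $t3=30&63=30
after add $t0, $t0, 4: $t0=16+4=20
after sub $t2, $t2, 1: $t2=4-1=3
cmp $t2, 1  (cmp 3,1)
bne top: taken
after lw $t3, 0($t0): $t3=M[20]=5
after or $t3, $t3, 8: $t3=5|8=13
after lw $t3, 0($t0): $t3=M[20]=5
after and $t3, $t3, 63: $t3=5&63=5
after add $t0, $t0, 4: $t0=20+4=24
after sub $t2, $t2, 1: $t2=3-1=2
cmp $t2, 1  (cmp 2,1)
bne top: taken
after lw $t3, 0($t0): $t3=M[24]=0
after or $t3, $t3, 8: $t3=0|8=8
after lw $t3, 0($t0): $t3=M[24]=0
after and $t3, $t3, 63: $t3=0&63=0
after add $t0, $t0, 4: $t0=24+4=28
after sub $t2, $t2, 1: $t2=2-1=1
cmp $t2, 1  (cmp 1,1)
bne top: not taken
after srl $t3, $t3, 1: $t3=0>>1=0
sw $t3, (8) → M[8]=0
halt.

0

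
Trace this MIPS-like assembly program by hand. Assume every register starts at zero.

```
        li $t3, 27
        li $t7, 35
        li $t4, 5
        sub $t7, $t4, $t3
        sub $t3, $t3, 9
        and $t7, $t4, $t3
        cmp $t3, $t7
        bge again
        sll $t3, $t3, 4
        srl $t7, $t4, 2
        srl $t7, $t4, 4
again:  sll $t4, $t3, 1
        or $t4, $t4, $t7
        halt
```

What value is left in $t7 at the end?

after li $t3, 27: $t3=27
after li $t7, 35: $t7=35
after li $t4, 5: $t4=5
after sub $t7, $t4, $t3: $t7=5-27=-22
after sub $t3, $t3, 9: $t3=27-9=18
after and $t7, $t4, $t3: $t7=5&18=0
cmp $t3, $t7  (cmp 18,0)
bge again: taken
after sll $t4, $t3, 1: $t4=18<<1=36
after or $t4, $t4, $t7: $t4=36|0=36
halt.

0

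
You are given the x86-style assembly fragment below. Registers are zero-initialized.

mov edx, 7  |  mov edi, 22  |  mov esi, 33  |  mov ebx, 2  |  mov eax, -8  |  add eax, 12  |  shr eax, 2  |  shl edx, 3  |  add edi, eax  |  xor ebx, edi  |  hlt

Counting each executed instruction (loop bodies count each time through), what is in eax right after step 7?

1

edx=7
edi=22
esi=33
ebx=2
eax=-8
eax=(-8)+12=4
eax=4>>2=1
After step 7: eax = 1.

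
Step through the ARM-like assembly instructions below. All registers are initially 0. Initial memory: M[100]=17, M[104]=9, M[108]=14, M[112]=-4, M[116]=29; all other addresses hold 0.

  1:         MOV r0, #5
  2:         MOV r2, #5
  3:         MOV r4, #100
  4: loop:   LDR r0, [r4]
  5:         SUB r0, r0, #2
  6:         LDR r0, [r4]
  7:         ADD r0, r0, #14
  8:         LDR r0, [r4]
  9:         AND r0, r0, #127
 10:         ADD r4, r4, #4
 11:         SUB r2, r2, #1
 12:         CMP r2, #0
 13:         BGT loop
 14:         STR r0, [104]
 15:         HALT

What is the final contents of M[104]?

MOV r0, #5 → r0=5
MOV r2, #5 → r2=5
MOV r4, #100 → r4=100
LDR r0, [r4] → r0=M[100]=17
SUB r0, r0, #2 → r0=17-2=15
LDR r0, [r4] → r0=M[100]=17
ADD r0, r0, #14 → r0=17+14=31
LDR r0, [r4] → r0=M[100]=17
AND r0, r0, #127 → r0=17&127=17
ADD r4, r4, #4 → r4=100+4=104
SUB r2, r2, #1 → r2=5-1=4
CMP r2, #0  (cmp 4,0)
BGT loop: taken
LDR r0, [r4] → r0=M[104]=9
SUB r0, r0, #2 → r0=9-2=7
LDR r0, [r4] → r0=M[104]=9
ADD r0, r0, #14 → r0=9+14=23
LDR r0, [r4] → r0=M[104]=9
AND r0, r0, #127 → r0=9&127=9
ADD r4, r4, #4 → r4=104+4=108
SUB r2, r2, #1 → r2=4-1=3
CMP r2, #0  (cmp 3,0)
BGT loop: taken
LDR r0, [r4] → r0=M[108]=14
SUB r0, r0, #2 → r0=14-2=12
LDR r0, [r4] → r0=M[108]=14
ADD r0, r0, #14 → r0=14+14=28
LDR r0, [r4] → r0=M[108]=14
AND r0, r0, #127 → r0=14&127=14
ADD r4, r4, #4 → r4=108+4=112
SUB r2, r2, #1 → r2=3-1=2
CMP r2, #0  (cmp 2,0)
BGT loop: taken
LDR r0, [r4] → r0=M[112]=-4
SUB r0, r0, #2 → r0=(-4)-2=-6
LDR r0, [r4] → r0=M[112]=-4
ADD r0, r0, #14 → r0=(-4)+14=10
LDR r0, [r4] → r0=M[112]=-4
AND r0, r0, #127 → r0=(-4)&127=124
ADD r4, r4, #4 → r4=112+4=116
SUB r2, r2, #1 → r2=2-1=1
CMP r2, #0  (cmp 1,0)
BGT loop: taken
LDR r0, [r4] → r0=M[116]=29
SUB r0, r0, #2 → r0=29-2=27
LDR r0, [r4] → r0=M[116]=29
ADD r0, r0, #14 → r0=29+14=43
LDR r0, [r4] → r0=M[116]=29
AND r0, r0, #127 → r0=29&127=29
ADD r4, r4, #4 → r4=116+4=120
SUB r2, r2, #1 → r2=1-1=0
CMP r2, #0  (cmp 0,0)
BGT loop: not taken
STR r0, [104] → M[104]=29
halt.

29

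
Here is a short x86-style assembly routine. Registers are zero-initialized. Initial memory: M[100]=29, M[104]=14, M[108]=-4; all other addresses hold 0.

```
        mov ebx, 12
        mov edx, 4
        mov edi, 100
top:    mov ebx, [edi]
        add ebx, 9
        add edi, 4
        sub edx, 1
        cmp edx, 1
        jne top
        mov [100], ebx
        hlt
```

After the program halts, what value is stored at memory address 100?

5

mov ebx, 12 → ebx=12
mov edx, 4 → edx=4
mov edi, 100 → edi=100
mov ebx, [edi] → ebx=M[100]=29
add ebx, 9 → ebx=29+9=38
add edi, 4 → edi=100+4=104
sub edx, 1 → edx=4-1=3
cmp edx, 1  (cmp 3,1)
jne top: taken
mov ebx, [edi] → ebx=M[104]=14
add ebx, 9 → ebx=14+9=23
add edi, 4 → edi=104+4=108
sub edx, 1 → edx=3-1=2
cmp edx, 1  (cmp 2,1)
jne top: taken
mov ebx, [edi] → ebx=M[108]=-4
add ebx, 9 → ebx=(-4)+9=5
add edi, 4 → edi=108+4=112
sub edx, 1 → edx=2-1=1
cmp edx, 1  (cmp 1,1)
jne top: not taken
mov [100], ebx → M[100]=5
halt.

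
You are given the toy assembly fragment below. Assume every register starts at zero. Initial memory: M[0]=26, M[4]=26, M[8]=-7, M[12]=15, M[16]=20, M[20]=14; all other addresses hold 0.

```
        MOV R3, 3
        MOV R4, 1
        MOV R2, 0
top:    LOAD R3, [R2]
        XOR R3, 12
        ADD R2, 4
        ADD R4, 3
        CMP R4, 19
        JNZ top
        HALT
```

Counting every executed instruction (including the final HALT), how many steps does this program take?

40

R3=3
R4=1
R2=0
R3=M[0]=26
R3=26^12=22
R2=0+4=4
R4=1+3=4
CMP R4, 19  (cmp 4,19)
JNZ top: taken
R3=M[4]=26
R3=26^12=22
R2=4+4=8
R4=4+3=7
CMP R4, 19  (cmp 7,19)
JNZ top: taken
R3=M[8]=-7
R3=(-7)^12=-11
R2=8+4=12
R4=7+3=10
CMP R4, 19  (cmp 10,19)
JNZ top: taken
R3=M[12]=15
R3=15^12=3
R2=12+4=16
R4=10+3=13
CMP R4, 19  (cmp 13,19)
JNZ top: taken
R3=M[16]=20
R3=20^12=24
R2=16+4=20
R4=13+3=16
CMP R4, 19  (cmp 16,19)
JNZ top: taken
R3=M[20]=14
R3=14^12=2
R2=20+4=24
R4=16+3=19
CMP R4, 19  (cmp 19,19)
JNZ top: not taken
halt.
Total executed instructions: 40.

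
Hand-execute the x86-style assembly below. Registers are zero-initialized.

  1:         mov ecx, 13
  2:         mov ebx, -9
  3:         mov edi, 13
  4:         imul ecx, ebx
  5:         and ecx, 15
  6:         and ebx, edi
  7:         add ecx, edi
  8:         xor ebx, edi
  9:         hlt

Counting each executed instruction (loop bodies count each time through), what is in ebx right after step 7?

5

after mov ecx, 13: ecx=13
after mov ebx, -9: ebx=-9
after mov edi, 13: edi=13
after imul ecx, ebx: ecx=13*(-9)=-117
after and ecx, 15: ecx=(-117)&15=11
after and ebx, edi: ebx=(-9)&13=5
after add ecx, edi: ecx=11+13=24
After step 7: ebx = 5.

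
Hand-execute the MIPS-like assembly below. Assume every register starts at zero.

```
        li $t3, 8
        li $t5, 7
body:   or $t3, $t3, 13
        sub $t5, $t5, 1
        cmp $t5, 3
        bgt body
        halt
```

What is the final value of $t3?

13

li $t3, 8 → $t3=8
li $t5, 7 → $t5=7
or $t3, $t3, 13 → $t3=8|13=13
sub $t5, $t5, 1 → $t5=7-1=6
cmp $t5, 3  (cmp 6,3)
bgt body: taken
or $t3, $t3, 13 → $t3=13|13=13
sub $t5, $t5, 1 → $t5=6-1=5
cmp $t5, 3  (cmp 5,3)
bgt body: taken
or $t3, $t3, 13 → $t3=13|13=13
sub $t5, $t5, 1 → $t5=5-1=4
cmp $t5, 3  (cmp 4,3)
bgt body: taken
or $t3, $t3, 13 → $t3=13|13=13
sub $t5, $t5, 1 → $t5=4-1=3
cmp $t5, 3  (cmp 3,3)
bgt body: not taken
halt.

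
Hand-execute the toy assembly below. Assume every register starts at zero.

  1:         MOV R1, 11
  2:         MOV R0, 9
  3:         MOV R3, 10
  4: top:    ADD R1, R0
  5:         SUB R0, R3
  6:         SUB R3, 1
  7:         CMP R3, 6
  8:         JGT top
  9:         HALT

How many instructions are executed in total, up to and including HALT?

24

after MOV R1, 11: R1=11
after MOV R0, 9: R0=9
after MOV R3, 10: R3=10
after ADD R1, R0: R1=11+9=20
after SUB R0, R3: R0=9-10=-1
after SUB R3, 1: R3=10-1=9
CMP R3, 6  (cmp 9,6)
JGT top: taken
after ADD R1, R0: R1=20+(-1)=19
after SUB R0, R3: R0=(-1)-9=-10
after SUB R3, 1: R3=9-1=8
CMP R3, 6  (cmp 8,6)
JGT top: taken
after ADD R1, R0: R1=19+(-10)=9
after SUB R0, R3: R0=(-10)-8=-18
after SUB R3, 1: R3=8-1=7
CMP R3, 6  (cmp 7,6)
JGT top: taken
after ADD R1, R0: R1=9+(-18)=-9
after SUB R0, R3: R0=(-18)-7=-25
after SUB R3, 1: R3=7-1=6
CMP R3, 6  (cmp 6,6)
JGT top: not taken
halt.
Total executed instructions: 24.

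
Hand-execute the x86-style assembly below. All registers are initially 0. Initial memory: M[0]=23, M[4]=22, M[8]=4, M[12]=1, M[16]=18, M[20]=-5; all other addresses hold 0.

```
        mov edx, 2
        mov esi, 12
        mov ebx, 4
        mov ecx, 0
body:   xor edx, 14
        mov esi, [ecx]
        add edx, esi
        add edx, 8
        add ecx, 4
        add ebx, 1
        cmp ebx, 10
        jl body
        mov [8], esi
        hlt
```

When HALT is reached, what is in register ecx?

24

edx=2
esi=12
ebx=4
ecx=0
edx=2^14=12
esi=M[0]=23
edx=12+23=35
edx=35+8=43
ecx=0+4=4
ebx=4+1=5
cmp ebx, 10  (cmp 5,10)
jl body: taken
edx=43^14=37
esi=M[4]=22
edx=37+22=59
edx=59+8=67
ecx=4+4=8
ebx=5+1=6
cmp ebx, 10  (cmp 6,10)
jl body: taken
edx=67^14=77
esi=M[8]=4
edx=77+4=81
edx=81+8=89
ecx=8+4=12
ebx=6+1=7
cmp ebx, 10  (cmp 7,10)
jl body: taken
edx=89^14=87
esi=M[12]=1
edx=87+1=88
edx=88+8=96
ecx=12+4=16
ebx=7+1=8
cmp ebx, 10  (cmp 8,10)
jl body: taken
edx=96^14=110
esi=M[16]=18
edx=110+18=128
edx=128+8=136
ecx=16+4=20
ebx=8+1=9
cmp ebx, 10  (cmp 9,10)
jl body: taken
edx=136^14=134
esi=M[20]=-5
edx=134+(-5)=129
edx=129+8=137
ecx=20+4=24
ebx=9+1=10
cmp ebx, 10  (cmp 10,10)
jl body: not taken
mov [8], esi → M[8]=-5
halt.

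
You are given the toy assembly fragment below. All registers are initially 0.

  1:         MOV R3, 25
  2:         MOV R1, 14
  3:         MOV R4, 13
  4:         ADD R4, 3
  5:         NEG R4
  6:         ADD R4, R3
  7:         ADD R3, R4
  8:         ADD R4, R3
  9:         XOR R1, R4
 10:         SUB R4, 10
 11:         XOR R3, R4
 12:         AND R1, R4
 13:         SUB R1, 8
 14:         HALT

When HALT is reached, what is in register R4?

after MOV R3, 25: R3=25
after MOV R1, 14: R1=14
after MOV R4, 13: R4=13
after ADD R4, 3: R4=13+3=16
after NEG R4: R4=-(16)=-16
after ADD R4, R3: R4=(-16)+25=9
after ADD R3, R4: R3=25+9=34
after ADD R4, R3: R4=9+34=43
after XOR R1, R4: R1=14^43=37
after SUB R4, 10: R4=43-10=33
after XOR R3, R4: R3=34^33=3
after AND R1, R4: R1=37&33=33
after SUB R1, 8: R1=33-8=25
halt.

33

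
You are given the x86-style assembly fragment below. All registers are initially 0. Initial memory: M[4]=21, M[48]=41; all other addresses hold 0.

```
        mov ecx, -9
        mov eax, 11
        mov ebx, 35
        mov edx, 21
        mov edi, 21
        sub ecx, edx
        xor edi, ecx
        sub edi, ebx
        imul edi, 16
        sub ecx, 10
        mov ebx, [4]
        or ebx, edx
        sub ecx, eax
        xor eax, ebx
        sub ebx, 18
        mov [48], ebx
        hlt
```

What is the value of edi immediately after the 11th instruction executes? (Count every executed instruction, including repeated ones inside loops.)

-704

mov ecx, -9 → ecx=-9
mov eax, 11 → eax=11
mov ebx, 35 → ebx=35
mov edx, 21 → edx=21
mov edi, 21 → edi=21
sub ecx, edx → ecx=(-9)-21=-30
xor edi, ecx → edi=21^(-30)=-9
sub edi, ebx → edi=(-9)-35=-44
imul edi, 16 → edi=(-44)*16=-704
sub ecx, 10 → ecx=(-30)-10=-40
mov ebx, [4] → ebx=M[4]=21
After step 11: edi = -704.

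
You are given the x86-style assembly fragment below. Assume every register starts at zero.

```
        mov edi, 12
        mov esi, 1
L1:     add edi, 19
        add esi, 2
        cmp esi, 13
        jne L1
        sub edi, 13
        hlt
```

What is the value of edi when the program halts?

edi=12
esi=1
edi=12+19=31
esi=1+2=3
cmp esi, 13  (cmp 3,13)
jne L1: taken
edi=31+19=50
esi=3+2=5
cmp esi, 13  (cmp 5,13)
jne L1: taken
edi=50+19=69
esi=5+2=7
cmp esi, 13  (cmp 7,13)
jne L1: taken
edi=69+19=88
esi=7+2=9
cmp esi, 13  (cmp 9,13)
jne L1: taken
edi=88+19=107
esi=9+2=11
cmp esi, 13  (cmp 11,13)
jne L1: taken
edi=107+19=126
esi=11+2=13
cmp esi, 13  (cmp 13,13)
jne L1: not taken
edi=126-13=113
halt.

113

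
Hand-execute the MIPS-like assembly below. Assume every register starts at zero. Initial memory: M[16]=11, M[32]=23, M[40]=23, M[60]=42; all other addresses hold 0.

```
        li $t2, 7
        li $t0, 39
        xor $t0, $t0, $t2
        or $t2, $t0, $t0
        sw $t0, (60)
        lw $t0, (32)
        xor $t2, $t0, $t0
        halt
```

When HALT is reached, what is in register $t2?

after li $t2, 7: $t2=7
after li $t0, 39: $t0=39
after xor $t0, $t0, $t2: $t0=39^7=32
after or $t2, $t0, $t0: $t2=32|32=32
sw $t0, (60) → M[60]=32
after lw $t0, (32): $t0=M[32]=23
after xor $t2, $t0, $t0: $t2=23^23=0
halt.

0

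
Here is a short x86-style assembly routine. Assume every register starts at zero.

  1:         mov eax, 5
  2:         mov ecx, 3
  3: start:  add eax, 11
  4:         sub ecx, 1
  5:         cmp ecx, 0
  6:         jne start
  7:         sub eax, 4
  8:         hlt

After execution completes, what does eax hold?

eax=5
ecx=3
eax=5+11=16
ecx=3-1=2
cmp ecx, 0  (cmp 2,0)
jne start: taken
eax=16+11=27
ecx=2-1=1
cmp ecx, 0  (cmp 1,0)
jne start: taken
eax=27+11=38
ecx=1-1=0
cmp ecx, 0  (cmp 0,0)
jne start: not taken
eax=38-4=34
halt.

34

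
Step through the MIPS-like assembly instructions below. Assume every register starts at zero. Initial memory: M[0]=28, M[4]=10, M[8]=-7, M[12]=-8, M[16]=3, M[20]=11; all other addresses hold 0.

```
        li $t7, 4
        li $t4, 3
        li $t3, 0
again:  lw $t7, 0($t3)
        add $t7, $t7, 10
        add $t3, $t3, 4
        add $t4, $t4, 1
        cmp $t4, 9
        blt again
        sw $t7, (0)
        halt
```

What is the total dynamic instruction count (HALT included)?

41

after li $t7, 4: $t7=4
after li $t4, 3: $t4=3
after li $t3, 0: $t3=0
after lw $t7, 0($t3): $t7=M[0]=28
after add $t7, $t7, 10: $t7=28+10=38
after add $t3, $t3, 4: $t3=0+4=4
after add $t4, $t4, 1: $t4=3+1=4
cmp $t4, 9  (cmp 4,9)
blt again: taken
after lw $t7, 0($t3): $t7=M[4]=10
after add $t7, $t7, 10: $t7=10+10=20
after add $t3, $t3, 4: $t3=4+4=8
after add $t4, $t4, 1: $t4=4+1=5
cmp $t4, 9  (cmp 5,9)
blt again: taken
after lw $t7, 0($t3): $t7=M[8]=-7
after add $t7, $t7, 10: $t7=(-7)+10=3
after add $t3, $t3, 4: $t3=8+4=12
after add $t4, $t4, 1: $t4=5+1=6
cmp $t4, 9  (cmp 6,9)
blt again: taken
after lw $t7, 0($t3): $t7=M[12]=-8
after add $t7, $t7, 10: $t7=(-8)+10=2
after add $t3, $t3, 4: $t3=12+4=16
after add $t4, $t4, 1: $t4=6+1=7
cmp $t4, 9  (cmp 7,9)
blt again: taken
after lw $t7, 0($t3): $t7=M[16]=3
after add $t7, $t7, 10: $t7=3+10=13
after add $t3, $t3, 4: $t3=16+4=20
after add $t4, $t4, 1: $t4=7+1=8
cmp $t4, 9  (cmp 8,9)
blt again: taken
after lw $t7, 0($t3): $t7=M[20]=11
after add $t7, $t7, 10: $t7=11+10=21
after add $t3, $t3, 4: $t3=20+4=24
after add $t4, $t4, 1: $t4=8+1=9
cmp $t4, 9  (cmp 9,9)
blt again: not taken
sw $t7, (0) → M[0]=21
halt.
Total executed instructions: 41.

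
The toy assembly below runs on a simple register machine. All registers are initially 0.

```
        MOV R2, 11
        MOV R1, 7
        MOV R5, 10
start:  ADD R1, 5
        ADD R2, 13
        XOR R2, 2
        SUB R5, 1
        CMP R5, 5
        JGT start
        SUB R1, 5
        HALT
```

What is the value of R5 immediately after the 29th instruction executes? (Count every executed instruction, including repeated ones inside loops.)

6

after MOV R2, 11: R2=11
after MOV R1, 7: R1=7
after MOV R5, 10: R5=10
after ADD R1, 5: R1=7+5=12
after ADD R2, 13: R2=11+13=24
after XOR R2, 2: R2=24^2=26
after SUB R5, 1: R5=10-1=9
CMP R5, 5  (cmp 9,5)
JGT start: taken
after ADD R1, 5: R1=12+5=17
after ADD R2, 13: R2=26+13=39
after XOR R2, 2: R2=39^2=37
after SUB R5, 1: R5=9-1=8
CMP R5, 5  (cmp 8,5)
JGT start: taken
after ADD R1, 5: R1=17+5=22
after ADD R2, 13: R2=37+13=50
after XOR R2, 2: R2=50^2=48
after SUB R5, 1: R5=8-1=7
CMP R5, 5  (cmp 7,5)
JGT start: taken
after ADD R1, 5: R1=22+5=27
after ADD R2, 13: R2=48+13=61
after XOR R2, 2: R2=61^2=63
after SUB R5, 1: R5=7-1=6
CMP R5, 5  (cmp 6,5)
JGT start: taken
after ADD R1, 5: R1=27+5=32
after ADD R2, 13: R2=63+13=76
After step 29: R5 = 6.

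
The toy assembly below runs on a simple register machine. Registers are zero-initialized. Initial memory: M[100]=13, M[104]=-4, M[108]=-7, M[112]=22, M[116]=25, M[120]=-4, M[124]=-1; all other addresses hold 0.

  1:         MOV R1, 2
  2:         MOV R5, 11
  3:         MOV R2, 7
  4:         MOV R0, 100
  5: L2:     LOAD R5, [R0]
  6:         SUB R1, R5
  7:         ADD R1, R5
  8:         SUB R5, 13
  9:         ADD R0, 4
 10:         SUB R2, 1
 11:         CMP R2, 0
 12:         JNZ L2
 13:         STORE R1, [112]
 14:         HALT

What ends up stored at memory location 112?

2

after MOV R1, 2: R1=2
after MOV R5, 11: R5=11
after MOV R2, 7: R2=7
after MOV R0, 100: R0=100
after LOAD R5, [R0]: R5=M[100]=13
after SUB R1, R5: R1=2-13=-11
after ADD R1, R5: R1=(-11)+13=2
after SUB R5, 13: R5=13-13=0
after ADD R0, 4: R0=100+4=104
after SUB R2, 1: R2=7-1=6
CMP R2, 0  (cmp 6,0)
JNZ L2: taken
after LOAD R5, [R0]: R5=M[104]=-4
after SUB R1, R5: R1=2-(-4)=6
after ADD R1, R5: R1=6+(-4)=2
after SUB R5, 13: R5=(-4)-13=-17
after ADD R0, 4: R0=104+4=108
after SUB R2, 1: R2=6-1=5
CMP R2, 0  (cmp 5,0)
JNZ L2: taken
after LOAD R5, [R0]: R5=M[108]=-7
after SUB R1, R5: R1=2-(-7)=9
after ADD R1, R5: R1=9+(-7)=2
after SUB R5, 13: R5=(-7)-13=-20
after ADD R0, 4: R0=108+4=112
after SUB R2, 1: R2=5-1=4
CMP R2, 0  (cmp 4,0)
JNZ L2: taken
after LOAD R5, [R0]: R5=M[112]=22
after SUB R1, R5: R1=2-22=-20
after ADD R1, R5: R1=(-20)+22=2
after SUB R5, 13: R5=22-13=9
after ADD R0, 4: R0=112+4=116
after SUB R2, 1: R2=4-1=3
CMP R2, 0  (cmp 3,0)
JNZ L2: taken
after LOAD R5, [R0]: R5=M[116]=25
after SUB R1, R5: R1=2-25=-23
after ADD R1, R5: R1=(-23)+25=2
after SUB R5, 13: R5=25-13=12
after ADD R0, 4: R0=116+4=120
after SUB R2, 1: R2=3-1=2
CMP R2, 0  (cmp 2,0)
JNZ L2: taken
after LOAD R5, [R0]: R5=M[120]=-4
after SUB R1, R5: R1=2-(-4)=6
after ADD R1, R5: R1=6+(-4)=2
after SUB R5, 13: R5=(-4)-13=-17
after ADD R0, 4: R0=120+4=124
after SUB R2, 1: R2=2-1=1
CMP R2, 0  (cmp 1,0)
JNZ L2: taken
after LOAD R5, [R0]: R5=M[124]=-1
after SUB R1, R5: R1=2-(-1)=3
after ADD R1, R5: R1=3+(-1)=2
after SUB R5, 13: R5=(-1)-13=-14
after ADD R0, 4: R0=124+4=128
after SUB R2, 1: R2=1-1=0
CMP R2, 0  (cmp 0,0)
JNZ L2: not taken
STORE R1, [112] → M[112]=2
halt.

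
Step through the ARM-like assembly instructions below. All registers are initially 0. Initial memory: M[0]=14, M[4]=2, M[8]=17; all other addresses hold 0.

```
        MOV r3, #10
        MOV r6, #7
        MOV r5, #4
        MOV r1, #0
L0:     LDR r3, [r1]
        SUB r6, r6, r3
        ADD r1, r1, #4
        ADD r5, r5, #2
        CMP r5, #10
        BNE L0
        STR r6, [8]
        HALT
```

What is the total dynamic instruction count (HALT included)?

24

MOV r3, #10 → r3=10
MOV r6, #7 → r6=7
MOV r5, #4 → r5=4
MOV r1, #0 → r1=0
LDR r3, [r1] → r3=M[0]=14
SUB r6, r6, r3 → r6=7-14=-7
ADD r1, r1, #4 → r1=0+4=4
ADD r5, r5, #2 → r5=4+2=6
CMP r5, #10  (cmp 6,10)
BNE L0: taken
LDR r3, [r1] → r3=M[4]=2
SUB r6, r6, r3 → r6=(-7)-2=-9
ADD r1, r1, #4 → r1=4+4=8
ADD r5, r5, #2 → r5=6+2=8
CMP r5, #10  (cmp 8,10)
BNE L0: taken
LDR r3, [r1] → r3=M[8]=17
SUB r6, r6, r3 → r6=(-9)-17=-26
ADD r1, r1, #4 → r1=8+4=12
ADD r5, r5, #2 → r5=8+2=10
CMP r5, #10  (cmp 10,10)
BNE L0: not taken
STR r6, [8] → M[8]=-26
halt.
Total executed instructions: 24.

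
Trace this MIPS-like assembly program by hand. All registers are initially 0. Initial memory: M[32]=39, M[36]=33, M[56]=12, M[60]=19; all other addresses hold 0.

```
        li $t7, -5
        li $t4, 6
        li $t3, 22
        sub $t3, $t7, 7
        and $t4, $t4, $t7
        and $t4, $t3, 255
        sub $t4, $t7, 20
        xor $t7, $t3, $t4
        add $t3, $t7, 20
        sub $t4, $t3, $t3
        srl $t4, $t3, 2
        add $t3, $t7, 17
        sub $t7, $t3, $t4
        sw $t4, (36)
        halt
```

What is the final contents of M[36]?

9

li $t7, -5 → $t7=-5
li $t4, 6 → $t4=6
li $t3, 22 → $t3=22
sub $t3, $t7, 7 → $t3=(-5)-7=-12
and $t4, $t4, $t7 → $t4=6&(-5)=2
and $t4, $t3, 255 → $t4=(-12)&255=244
sub $t4, $t7, 20 → $t4=(-5)-20=-25
xor $t7, $t3, $t4 → $t7=(-12)^(-25)=19
add $t3, $t7, 20 → $t3=19+20=39
sub $t4, $t3, $t3 → $t4=39-39=0
srl $t4, $t3, 2 → $t4=39>>2=9
add $t3, $t7, 17 → $t3=19+17=36
sub $t7, $t3, $t4 → $t7=36-9=27
sw $t4, (36) → M[36]=9
halt.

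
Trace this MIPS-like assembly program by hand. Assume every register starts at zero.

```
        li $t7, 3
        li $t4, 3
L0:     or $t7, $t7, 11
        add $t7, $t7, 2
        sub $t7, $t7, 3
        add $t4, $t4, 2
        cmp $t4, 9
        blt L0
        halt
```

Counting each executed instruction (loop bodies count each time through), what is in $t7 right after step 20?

10

after li $t7, 3: $t7=3
after li $t4, 3: $t4=3
after or $t7, $t7, 11: $t7=3|11=11
after add $t7, $t7, 2: $t7=11+2=13
after sub $t7, $t7, 3: $t7=13-3=10
after add $t4, $t4, 2: $t4=3+2=5
cmp $t4, 9  (cmp 5,9)
blt L0: taken
after or $t7, $t7, 11: $t7=10|11=11
after add $t7, $t7, 2: $t7=11+2=13
after sub $t7, $t7, 3: $t7=13-3=10
after add $t4, $t4, 2: $t4=5+2=7
cmp $t4, 9  (cmp 7,9)
blt L0: taken
after or $t7, $t7, 11: $t7=10|11=11
after add $t7, $t7, 2: $t7=11+2=13
after sub $t7, $t7, 3: $t7=13-3=10
after add $t4, $t4, 2: $t4=7+2=9
cmp $t4, 9  (cmp 9,9)
blt L0: not taken
After step 20: $t7 = 10.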